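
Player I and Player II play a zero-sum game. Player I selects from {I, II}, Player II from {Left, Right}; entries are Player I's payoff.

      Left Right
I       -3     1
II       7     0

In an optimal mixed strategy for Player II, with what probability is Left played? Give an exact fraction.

Row minima: I → -3, II → 0; maximin = 0.
Column maxima: Left → 7, Right → 1; minimax = 1.
0 ≠ 1, so there is no saddle point; optimal play is mixed.
Let Player I play I with probability p. Expected payoff against Left: (-3)p + 7(1−p) = −10p + 7; against Right: 1p + 0(1−p) = p.
Setting these equal: −10p + 7 = p ⇒ −11p = -7 ⇒ p = 7/11, and the value is (-10)·(7/11) + 7 = 7/11.
For Player II: with q = P(Left), equating I's and II's payoffs gives −4q + 1 = 7q ⇒ q = 1/11.

1/11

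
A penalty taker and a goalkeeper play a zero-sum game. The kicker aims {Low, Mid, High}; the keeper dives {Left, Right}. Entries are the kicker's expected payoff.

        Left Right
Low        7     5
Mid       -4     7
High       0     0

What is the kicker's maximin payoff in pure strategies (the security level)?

5

Row minima: Low → 5, Mid → -4, High → 0.
The best of these is 5.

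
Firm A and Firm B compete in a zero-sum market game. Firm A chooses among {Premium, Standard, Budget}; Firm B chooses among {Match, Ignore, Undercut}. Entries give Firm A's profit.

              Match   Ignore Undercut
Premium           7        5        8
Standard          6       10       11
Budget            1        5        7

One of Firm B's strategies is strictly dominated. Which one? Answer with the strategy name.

Undercut

Match holds Firm A's payoff strictly below Undercut in every row: 7 < 8, 6 < 11, 1 < 7.
So Undercut is strictly dominated for Firm B.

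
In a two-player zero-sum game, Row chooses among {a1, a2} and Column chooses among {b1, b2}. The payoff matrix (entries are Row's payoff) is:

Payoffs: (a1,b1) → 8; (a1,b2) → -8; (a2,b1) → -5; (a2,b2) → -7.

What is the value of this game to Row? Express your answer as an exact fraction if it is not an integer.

Row minima: a1 → -8, a2 → -7; maximin = -7.
Column maxima: b1 → 8, b2 → -7; minimax = -7.
Since maximin = minimax = -7, there is a saddle point and the value is -7.

-7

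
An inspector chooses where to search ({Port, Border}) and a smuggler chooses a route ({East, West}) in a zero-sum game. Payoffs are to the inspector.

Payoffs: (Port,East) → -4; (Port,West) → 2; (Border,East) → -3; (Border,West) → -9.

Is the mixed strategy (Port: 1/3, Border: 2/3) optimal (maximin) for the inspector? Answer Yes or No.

Against East this mix gives (1/3)·(-4) + (2/3)·(-3) = -10/3.
Against West this mix gives (1/3)·2 + (2/3)·(-9) = -16/3.
The smuggler will play West, holding the inspector to -16/3. Shifting weight toward the row that does better against West would raise this floor (the equalizing mix achieves -7/2 against both West and East), so the proposed strategy is not optimal.

No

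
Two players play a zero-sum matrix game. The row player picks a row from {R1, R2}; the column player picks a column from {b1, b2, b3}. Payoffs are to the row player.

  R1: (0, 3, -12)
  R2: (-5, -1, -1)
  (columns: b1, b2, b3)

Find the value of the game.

-15/4

Row minima: R1 → -12, R2 → -5; maximin = -5.
Column maxima: b1 → 0, b2 → 3, b3 → -1; minimax = -1.
-5 ≠ -1, so there is no saddle point; optimal play is mixed.
b2 is strictly dominated by b1 (it gives the row player strictly more in every row), so the column player never plays it.
On the remaining 2×2 (R1, R2 vs b1, b3):
Let the row player play R1 with probability p. Expected payoff against b1: 0p + (-5)(1−p) = 5p − 5; against b3: (-12)p + (-1)(1−p) = −11p − 1.
Setting these equal: 5p − 5 = −11p − 1 ⇒ 16p = 4 ⇒ p = 1/4, and the value is (5)·(1/4) − 5 = -15/4.
For the column player: with q = P(b1), equating R1's and R2's payoffs gives 12q − 12 = −4q − 1 ⇒ q = 11/16.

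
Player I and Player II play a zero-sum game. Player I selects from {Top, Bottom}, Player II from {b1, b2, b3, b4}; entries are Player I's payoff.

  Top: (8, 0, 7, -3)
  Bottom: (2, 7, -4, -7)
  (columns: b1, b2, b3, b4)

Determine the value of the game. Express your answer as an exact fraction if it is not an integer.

Row minima: Top → -3, Bottom → -7; maximin = -3.
Column maxima: b1 → 8, b2 → 7, b3 → 7, b4 → -3; minimax = -3.
Since maximin = minimax = -3, there is a saddle point and the value is -3.

-3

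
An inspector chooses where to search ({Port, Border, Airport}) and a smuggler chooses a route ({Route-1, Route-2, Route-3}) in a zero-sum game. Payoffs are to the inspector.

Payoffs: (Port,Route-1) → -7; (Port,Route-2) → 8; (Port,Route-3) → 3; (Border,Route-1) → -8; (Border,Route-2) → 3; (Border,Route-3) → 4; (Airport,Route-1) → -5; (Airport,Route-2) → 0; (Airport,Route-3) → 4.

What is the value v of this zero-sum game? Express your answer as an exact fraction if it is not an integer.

Row minima: Port → -7, Border → -8, Airport → -5; maximin = -5.
Column maxima: Route-1 → -5, Route-2 → 8, Route-3 → 4; minimax = -5.
Since maximin = minimax = -5, there is a saddle point and the value is -5.

-5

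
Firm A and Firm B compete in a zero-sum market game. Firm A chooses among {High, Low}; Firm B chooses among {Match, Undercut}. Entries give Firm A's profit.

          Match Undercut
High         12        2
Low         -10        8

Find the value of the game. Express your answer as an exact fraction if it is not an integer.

29/7

Row minima: High → 2, Low → -10; maximin = 2.
Column maxima: Match → 12, Undercut → 8; minimax = 8.
2 ≠ 8, so there is no saddle point; optimal play is mixed.
Let Firm A play High with probability p. Expected payoff against Match: 12p + (-10)(1−p) = 22p − 10; against Undercut: 2p + 8(1−p) = −6p + 8.
Setting these equal: 22p − 10 = −6p + 8 ⇒ 28p = 18 ⇒ p = 9/14, and the value is (22)·(9/14) − 10 = 29/7.
For Firm B: with q = P(Match), equating High's and Low's payoffs gives 10q + 2 = −18q + 8 ⇒ q = 3/14.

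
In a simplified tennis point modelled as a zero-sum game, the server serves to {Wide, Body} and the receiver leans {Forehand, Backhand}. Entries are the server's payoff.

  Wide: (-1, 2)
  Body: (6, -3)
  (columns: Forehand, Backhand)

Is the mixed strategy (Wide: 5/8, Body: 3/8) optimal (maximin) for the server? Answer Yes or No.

No

Against Forehand this mix gives (5/8)·(-1) + (3/8)·6 = 13/8.
Against Backhand this mix gives (5/8)·2 + (3/8)·(-3) = 1/8.
The receiver will play Backhand, holding the server to 1/8. Shifting weight toward the row that does better against Backhand would raise this floor (the equalizing mix achieves 3/4 against both Backhand and Forehand), so the proposed strategy is not optimal.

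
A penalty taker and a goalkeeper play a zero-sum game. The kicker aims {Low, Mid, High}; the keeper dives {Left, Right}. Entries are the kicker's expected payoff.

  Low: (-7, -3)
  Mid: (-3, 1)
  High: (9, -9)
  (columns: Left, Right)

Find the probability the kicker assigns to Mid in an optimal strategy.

Row minima: Low → -7, Mid → -3, High → -9; maximin = -3.
Column maxima: Left → 9, Right → 1; minimax = 1.
-3 ≠ 1, so there is no saddle point; optimal play is mixed.
Low is strictly dominated by Mid, so the kicker never plays it.
On the remaining 2×2 (Mid, High vs Left, Right):
Let the kicker play Mid with probability p. Expected payoff against Left: (-3)p + 9(1−p) = −12p + 9; against Right: 1p + (-9)(1−p) = 10p − 9.
Setting these equal: −12p + 9 = 10p − 9 ⇒ −22p = -18 ⇒ p = 9/11, and the value is (-12)·(9/11) + 9 = -9/11.
For the keeper: with q = P(Left), equating Mid's and High's payoffs gives −4q + 1 = 18q − 9 ⇒ q = 5/11.

9/11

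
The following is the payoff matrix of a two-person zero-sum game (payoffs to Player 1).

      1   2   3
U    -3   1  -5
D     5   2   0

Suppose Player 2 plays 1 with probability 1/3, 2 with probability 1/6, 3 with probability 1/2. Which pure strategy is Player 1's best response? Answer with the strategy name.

D

Expected payoff of U: (1/3)·(-3) + (1/6)·1 + (1/2)·(-5) = -10/3.
Expected payoff of D: (1/3)·5 + (1/6)·2 + (1/2)·0 = 2.
The largest is 2, so Player 1's best response is D.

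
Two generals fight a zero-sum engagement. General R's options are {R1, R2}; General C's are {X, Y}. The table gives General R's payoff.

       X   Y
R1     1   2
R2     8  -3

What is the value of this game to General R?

19/12

Row minima: R1 → 1, R2 → -3; maximin = 1.
Column maxima: X → 8, Y → 2; minimax = 2.
1 ≠ 2, so there is no saddle point; optimal play is mixed.
Let General R play R1 with probability p. Expected payoff against X: 1p + 8(1−p) = −7p + 8; against Y: 2p + (-3)(1−p) = 5p − 3.
Setting these equal: −7p + 8 = 5p − 3 ⇒ −12p = -11 ⇒ p = 11/12, and the value is (-7)·(11/12) + 8 = 19/12.
For General C: with q = P(X), equating R1's and R2's payoffs gives −q + 2 = 11q − 3 ⇒ q = 5/12.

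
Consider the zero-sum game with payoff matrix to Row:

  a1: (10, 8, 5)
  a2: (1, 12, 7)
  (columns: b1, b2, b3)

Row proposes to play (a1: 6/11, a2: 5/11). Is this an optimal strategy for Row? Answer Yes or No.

Yes

Against b1 this mix gives (6/11)·10 + (5/11)·1 = 65/11.
Against b2 this mix gives (6/11)·8 + (5/11)·12 = 108/11.
Against b3 this mix gives (6/11)·5 + (5/11)·7 = 65/11.
All of Column's active replies (b1, b3) yield 65/11, and no column does worse for Row. The mix makes Column indifferent and guarantees 65/11, so it is optimal.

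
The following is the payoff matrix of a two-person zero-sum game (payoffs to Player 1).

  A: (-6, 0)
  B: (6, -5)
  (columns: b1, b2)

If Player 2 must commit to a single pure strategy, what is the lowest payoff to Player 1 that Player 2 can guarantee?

0

Column maxima: b1 → 6, b2 → 0.
The smallest of these is 0.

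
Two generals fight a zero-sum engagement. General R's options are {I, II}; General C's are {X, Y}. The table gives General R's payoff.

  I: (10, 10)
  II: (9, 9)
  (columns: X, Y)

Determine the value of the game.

10

Row minima: I → 10, II → 9; maximin = 10.
Column maxima: X → 10, Y → 10; minimax = 10.
Since maximin = minimax = 10, there is a saddle point and the value is 10.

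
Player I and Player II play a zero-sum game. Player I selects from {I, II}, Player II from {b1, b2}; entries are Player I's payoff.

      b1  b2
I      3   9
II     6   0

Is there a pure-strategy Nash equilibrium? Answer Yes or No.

No

Row minima: I → 3, II → 0; maximin = 3.
Column maxima: b1 → 6, b2 → 9; minimax = 6.
3 ≠ 6, so no pure-strategy equilibrium exists.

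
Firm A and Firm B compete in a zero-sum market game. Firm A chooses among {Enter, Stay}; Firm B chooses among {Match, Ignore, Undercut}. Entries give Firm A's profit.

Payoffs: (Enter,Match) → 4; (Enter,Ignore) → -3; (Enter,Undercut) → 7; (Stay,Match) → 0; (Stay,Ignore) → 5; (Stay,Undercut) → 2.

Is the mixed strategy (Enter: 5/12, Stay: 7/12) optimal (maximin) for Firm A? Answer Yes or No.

Against Match this mix gives (5/12)·4 + (7/12)·0 = 5/3.
Against Ignore this mix gives (5/12)·(-3) + (7/12)·5 = 5/3.
Against Undercut this mix gives (5/12)·7 + (7/12)·2 = 49/12.
All of Firm B's active replies (Match, Ignore) yield 5/3, and no column does worse for Firm A. The mix makes Firm B indifferent and guarantees 5/3, so it is optimal.

Yes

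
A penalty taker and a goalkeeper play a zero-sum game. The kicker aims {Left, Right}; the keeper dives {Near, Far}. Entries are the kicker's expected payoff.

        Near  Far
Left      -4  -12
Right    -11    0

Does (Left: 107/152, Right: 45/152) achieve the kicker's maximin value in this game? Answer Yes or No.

No

Against Near this mix gives (107/152)·(-4) + (45/152)·(-11) = -923/152.
Against Far this mix gives (107/152)·(-12) + (45/152)·0 = -321/38.
The keeper will play Far, holding the kicker to -321/38. Shifting weight toward the row that does better against Far would raise this floor (the equalizing mix achieves -132/19 against both Far and Near), so the proposed strategy is not optimal.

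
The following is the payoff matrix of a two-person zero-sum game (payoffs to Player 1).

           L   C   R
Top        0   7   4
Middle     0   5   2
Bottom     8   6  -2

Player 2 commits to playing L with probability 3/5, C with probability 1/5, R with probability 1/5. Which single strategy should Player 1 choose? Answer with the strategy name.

Expected payoff of Top: (3/5)·0 + (1/5)·7 + (1/5)·4 = 11/5.
Expected payoff of Middle: (3/5)·0 + (1/5)·5 + (1/5)·2 = 7/5.
Expected payoff of Bottom: (3/5)·8 + (1/5)·6 + (1/5)·(-2) = 28/5.
The largest is 28/5, so Player 1's best response is Bottom.

Bottom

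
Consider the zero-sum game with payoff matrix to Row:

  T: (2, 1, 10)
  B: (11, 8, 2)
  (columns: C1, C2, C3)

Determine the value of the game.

26/5

Row minima: T → 1, B → 2; maximin = 2.
Column maxima: C1 → 11, C2 → 8, C3 → 10; minimax = 8.
2 ≠ 8, so there is no saddle point; optimal play is mixed.
C1 is strictly dominated by C2 (it gives Row strictly more in every row), so Column never plays it.
On the remaining 2×2 (T, B vs C2, C3):
Let Row play T with probability p. Expected payoff against C2: 1p + 8(1−p) = −7p + 8; against C3: 10p + 2(1−p) = 8p + 2.
Setting these equal: −7p + 8 = 8p + 2 ⇒ −15p = -6 ⇒ p = 2/5, and the value is (-7)·(2/5) + 8 = 26/5.
For Column: with q = P(C2), equating T's and B's payoffs gives −9q + 10 = 6q + 2 ⇒ q = 8/15.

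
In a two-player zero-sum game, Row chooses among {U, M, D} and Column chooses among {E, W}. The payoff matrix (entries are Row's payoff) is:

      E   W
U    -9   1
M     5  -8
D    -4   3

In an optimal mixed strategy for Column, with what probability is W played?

9/20

Row minima: U → -9, M → -8, D → -4; maximin = -4.
Column maxima: E → 5, W → 3; minimax = 3.
-4 ≠ 3, so there is no saddle point; optimal play is mixed.
U is strictly dominated by D, so Row never plays it.
On the remaining 2×2 (M, D vs E, W):
Let Row play M with probability p. Expected payoff against E: 5p + (-4)(1−p) = 9p − 4; against W: (-8)p + 3(1−p) = −11p + 3.
Setting these equal: 9p − 4 = −11p + 3 ⇒ 20p = 7 ⇒ p = 7/20, and the value is (9)·(7/20) − 4 = -17/20.
For Column: with q = P(E), equating M's and D's payoffs gives 13q − 8 = −7q + 3 ⇒ q = 11/20.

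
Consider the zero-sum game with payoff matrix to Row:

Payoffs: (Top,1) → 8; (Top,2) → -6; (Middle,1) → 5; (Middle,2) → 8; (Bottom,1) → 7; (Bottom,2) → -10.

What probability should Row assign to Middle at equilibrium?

Row minima: Top → -6, Middle → 5, Bottom → -10; maximin = 5.
Column maxima: 1 → 8, 2 → 8; minimax = 8.
5 ≠ 8, so there is no saddle point; optimal play is mixed.
Bottom is strictly dominated by Top, so Row never plays it.
On the remaining 2×2 (Top, Middle vs 1, 2):
Let Row play Top with probability p. Expected payoff against 1: 8p + 5(1−p) = 3p + 5; against 2: (-6)p + 8(1−p) = −14p + 8.
Setting these equal: 3p + 5 = −14p + 8 ⇒ 17p = 3 ⇒ p = 3/17, and the value is (3)·(3/17) + 5 = 94/17.
For Column: with q = P(1), equating Top's and Middle's payoffs gives 14q − 6 = −3q + 8 ⇒ q = 14/17.

14/17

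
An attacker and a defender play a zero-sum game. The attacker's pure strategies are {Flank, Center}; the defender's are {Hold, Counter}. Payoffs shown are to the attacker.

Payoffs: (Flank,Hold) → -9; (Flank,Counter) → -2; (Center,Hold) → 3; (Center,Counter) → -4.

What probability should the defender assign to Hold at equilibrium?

1/7

Row minima: Flank → -9, Center → -4; maximin = -4.
Column maxima: Hold → 3, Counter → -2; minimax = -2.
-4 ≠ -2, so there is no saddle point; optimal play is mixed.
Let the attacker play Flank with probability p. Expected payoff against Hold: (-9)p + 3(1−p) = −12p + 3; against Counter: (-2)p + (-4)(1−p) = 2p − 4.
Setting these equal: −12p + 3 = 2p − 4 ⇒ −14p = -7 ⇒ p = 1/2, and the value is (-12)·(1/2) + 3 = -3.
For the defender: with q = P(Hold), equating Flank's and Center's payoffs gives −7q − 2 = 7q − 4 ⇒ q = 1/7.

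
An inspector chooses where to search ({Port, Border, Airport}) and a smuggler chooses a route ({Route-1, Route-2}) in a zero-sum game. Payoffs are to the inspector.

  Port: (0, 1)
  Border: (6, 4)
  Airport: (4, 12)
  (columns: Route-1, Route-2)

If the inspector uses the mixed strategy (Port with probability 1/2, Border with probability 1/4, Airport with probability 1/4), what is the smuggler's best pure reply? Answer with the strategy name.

If the smuggler plays Route-1, the inspector's expected payoff is (1/2)·0 + (1/4)·6 + (1/4)·4 = 5/2.
If the smuggler plays Route-2, the inspector's expected payoff is (1/2)·1 + (1/4)·4 + (1/4)·12 = 9/2.
The smuggler minimizes the inspector's payoff; the smallest is 5/2, so the best response is Route-1.

Route-1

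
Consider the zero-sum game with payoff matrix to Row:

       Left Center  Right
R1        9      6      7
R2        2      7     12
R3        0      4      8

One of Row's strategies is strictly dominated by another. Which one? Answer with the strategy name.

R2 gives a strictly higher payoff than R3 against every column: 2 > 0, 7 > 4, 12 > 8.
So R3 is strictly dominated and Row never plays it.

R3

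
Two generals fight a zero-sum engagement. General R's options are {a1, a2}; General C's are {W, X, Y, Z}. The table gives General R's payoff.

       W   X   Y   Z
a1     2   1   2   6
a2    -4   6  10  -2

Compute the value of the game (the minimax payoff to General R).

Row minima: a1 → 1, a2 → -4; maximin = 1.
Column maxima: W → 2, X → 6, Y → 10, Z → 6; minimax = 2.
1 ≠ 2, so there is no saddle point; optimal play is mixed.
Y is strictly dominated by X (it gives General R strictly more in every row), so General C never plays it.
Z is strictly dominated by W (it gives General R strictly more in every row), so General C never plays it.
On the remaining 2×2 (a1, a2 vs W, X):
Let General R play a1 with probability p. Expected payoff against W: 2p + (-4)(1−p) = 6p − 4; against X: 1p + 6(1−p) = −5p + 6.
Setting these equal: 6p − 4 = −5p + 6 ⇒ 11p = 10 ⇒ p = 10/11, and the value is (6)·(10/11) − 4 = 16/11.
For General C: with q = P(W), equating a1's and a2's payoffs gives q + 1 = −10q + 6 ⇒ q = 5/11.

16/11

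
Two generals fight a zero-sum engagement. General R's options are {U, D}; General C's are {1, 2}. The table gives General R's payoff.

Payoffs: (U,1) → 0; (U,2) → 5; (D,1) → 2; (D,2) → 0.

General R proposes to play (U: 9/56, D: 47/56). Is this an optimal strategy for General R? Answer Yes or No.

Against 1 this mix gives (9/56)·0 + (47/56)·2 = 47/28.
Against 2 this mix gives (9/56)·5 + (47/56)·0 = 45/56.
General C will play 2, holding General R to 45/56. Shifting weight toward the row that does better against 2 would raise this floor (the equalizing mix achieves 10/7 against both 2 and 1), so the proposed strategy is not optimal.

No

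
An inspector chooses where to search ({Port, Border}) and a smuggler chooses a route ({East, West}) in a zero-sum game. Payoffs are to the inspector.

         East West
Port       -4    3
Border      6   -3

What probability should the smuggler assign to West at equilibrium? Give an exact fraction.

5/8

Row minima: Port → -4, Border → -3; maximin = -3.
Column maxima: East → 6, West → 3; minimax = 3.
-3 ≠ 3, so there is no saddle point; optimal play is mixed.
Let the inspector play Port with probability p. Expected payoff against East: (-4)p + 6(1−p) = −10p + 6; against West: 3p + (-3)(1−p) = 6p − 3.
Setting these equal: −10p + 6 = 6p − 3 ⇒ −16p = -9 ⇒ p = 9/16, and the value is (-10)·(9/16) + 6 = 3/8.
For the smuggler: with q = P(East), equating Port's and Border's payoffs gives −7q + 3 = 9q − 3 ⇒ q = 3/8.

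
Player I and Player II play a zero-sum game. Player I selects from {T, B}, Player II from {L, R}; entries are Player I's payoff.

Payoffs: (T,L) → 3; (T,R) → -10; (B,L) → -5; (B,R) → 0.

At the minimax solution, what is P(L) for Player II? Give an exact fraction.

5/9

Row minima: T → -10, B → -5; maximin = -5.
Column maxima: L → 3, R → 0; minimax = 0.
-5 ≠ 0, so there is no saddle point; optimal play is mixed.
Let Player I play T with probability p. Expected payoff against L: 3p + (-5)(1−p) = 8p − 5; against R: (-10)p + 0(1−p) = −10p.
Setting these equal: 8p − 5 = −10p ⇒ 18p = 5 ⇒ p = 5/18, and the value is (8)·(5/18) − 5 = -25/9.
For Player II: with q = P(L), equating T's and B's payoffs gives 13q − 10 = −5q ⇒ q = 5/9.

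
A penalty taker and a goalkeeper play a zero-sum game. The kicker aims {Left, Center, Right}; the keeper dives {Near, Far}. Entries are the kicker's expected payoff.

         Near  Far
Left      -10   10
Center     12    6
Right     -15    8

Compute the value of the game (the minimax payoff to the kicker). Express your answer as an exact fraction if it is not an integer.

Row minima: Left → -10, Center → 6, Right → -15; maximin = 6.
Column maxima: Near → 12, Far → 10; minimax = 10.
6 ≠ 10, so there is no saddle point; optimal play is mixed.
Right is strictly dominated by Left, so the kicker never plays it.
On the remaining 2×2 (Left, Center vs Near, Far):
Let the kicker play Left with probability p. Expected payoff against Near: (-10)p + 12(1−p) = −22p + 12; against Far: 10p + 6(1−p) = 4p + 6.
Setting these equal: −22p + 12 = 4p + 6 ⇒ −26p = -6 ⇒ p = 3/13, and the value is (-22)·(3/13) + 12 = 90/13.
For the keeper: with q = P(Near), equating Left's and Center's payoffs gives −20q + 10 = 6q + 6 ⇒ q = 2/13.

90/13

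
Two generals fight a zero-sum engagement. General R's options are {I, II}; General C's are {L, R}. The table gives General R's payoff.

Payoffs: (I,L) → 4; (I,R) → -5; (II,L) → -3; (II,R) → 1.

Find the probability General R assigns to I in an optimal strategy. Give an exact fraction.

Row minima: I → -5, II → -3; maximin = -3.
Column maxima: L → 4, R → 1; minimax = 1.
-3 ≠ 1, so there is no saddle point; optimal play is mixed.
Let General R play I with probability p. Expected payoff against L: 4p + (-3)(1−p) = 7p − 3; against R: (-5)p + 1(1−p) = −6p + 1.
Setting these equal: 7p − 3 = −6p + 1 ⇒ 13p = 4 ⇒ p = 4/13, and the value is (7)·(4/13) − 3 = -11/13.
For General C: with q = P(L), equating I's and II's payoffs gives 9q − 5 = −4q + 1 ⇒ q = 6/13.

4/13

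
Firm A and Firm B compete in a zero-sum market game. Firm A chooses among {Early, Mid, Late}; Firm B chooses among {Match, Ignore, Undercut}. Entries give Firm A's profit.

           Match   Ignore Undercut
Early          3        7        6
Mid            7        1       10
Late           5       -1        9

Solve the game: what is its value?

23/5

Row minima: Early → 3, Mid → 1, Late → -1; maximin = 3.
Column maxima: Match → 7, Ignore → 7, Undercut → 10; minimax = 7.
3 ≠ 7, so there is no saddle point; optimal play is mixed.
Late is strictly dominated by Mid, so Firm A never plays it.
Undercut is strictly dominated by Match (it gives Firm A strictly more in every row), so Firm B never plays it.
On the remaining 2×2 (Early, Mid vs Match, Ignore):
Let Firm A play Early with probability p. Expected payoff against Match: 3p + 7(1−p) = −4p + 7; against Ignore: 7p + 1(1−p) = 6p + 1.
Setting these equal: −4p + 7 = 6p + 1 ⇒ −10p = -6 ⇒ p = 3/5, and the value is (-4)·(3/5) + 7 = 23/5.
For Firm B: with q = P(Match), equating Early's and Mid's payoffs gives −4q + 7 = 6q + 1 ⇒ q = 3/5.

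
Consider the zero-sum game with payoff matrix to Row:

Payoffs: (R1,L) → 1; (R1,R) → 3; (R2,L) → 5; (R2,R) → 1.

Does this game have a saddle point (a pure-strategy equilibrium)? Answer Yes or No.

Row minima: R1 → 1, R2 → 1; maximin = 1.
Column maxima: L → 5, R → 3; minimax = 3.
1 ≠ 3, so no pure-strategy equilibrium exists.

No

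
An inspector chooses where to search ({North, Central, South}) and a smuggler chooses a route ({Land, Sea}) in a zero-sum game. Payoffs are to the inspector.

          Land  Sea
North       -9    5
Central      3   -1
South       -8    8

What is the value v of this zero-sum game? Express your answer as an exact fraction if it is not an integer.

Row minima: North → -9, Central → -1, South → -8; maximin = -1.
Column maxima: Land → 3, Sea → 8; minimax = 3.
-1 ≠ 3, so there is no saddle point; optimal play is mixed.
North is strictly dominated by South, so the inspector never plays it.
On the remaining 2×2 (Central, South vs Land, Sea):
Let the inspector play Central with probability p. Expected payoff against Land: 3p + (-8)(1−p) = 11p − 8; against Sea: (-1)p + 8(1−p) = −9p + 8.
Setting these equal: 11p − 8 = −9p + 8 ⇒ 20p = 16 ⇒ p = 4/5, and the value is (11)·(4/5) − 8 = 4/5.
For the smuggler: with q = P(Land), equating Central's and South's payoffs gives 4q − 1 = −16q + 8 ⇒ q = 9/20.

4/5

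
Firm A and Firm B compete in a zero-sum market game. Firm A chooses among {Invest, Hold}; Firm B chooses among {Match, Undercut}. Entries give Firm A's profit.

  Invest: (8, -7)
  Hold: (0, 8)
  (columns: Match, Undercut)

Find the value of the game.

64/23

Row minima: Invest → -7, Hold → 0; maximin = 0.
Column maxima: Match → 8, Undercut → 8; minimax = 8.
0 ≠ 8, so there is no saddle point; optimal play is mixed.
Let Firm A play Invest with probability p. Expected payoff against Match: 8p + 0(1−p) = 8p; against Undercut: (-7)p + 8(1−p) = −15p + 8.
Setting these equal: 8p = −15p + 8 ⇒ 23p = 8 ⇒ p = 8/23, and the value is (8)·(8/23) = 64/23.
For Firm B: with q = P(Match), equating Invest's and Hold's payoffs gives 15q − 7 = −8q + 8 ⇒ q = 15/23.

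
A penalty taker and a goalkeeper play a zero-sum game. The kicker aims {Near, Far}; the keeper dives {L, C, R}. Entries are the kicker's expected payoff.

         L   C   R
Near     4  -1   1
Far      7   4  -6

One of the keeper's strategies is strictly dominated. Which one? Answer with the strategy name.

C holds the kicker's payoff strictly below L in every row: -1 < 4, 4 < 7.
So L is strictly dominated for the keeper.

L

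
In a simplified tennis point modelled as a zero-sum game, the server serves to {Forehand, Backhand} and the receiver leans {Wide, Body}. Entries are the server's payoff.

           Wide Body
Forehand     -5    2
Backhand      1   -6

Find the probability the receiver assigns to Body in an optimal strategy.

Row minima: Forehand → -5, Backhand → -6; maximin = -5.
Column maxima: Wide → 1, Body → 2; minimax = 1.
-5 ≠ 1, so there is no saddle point; optimal play is mixed.
Let the server play Forehand with probability p. Expected payoff against Wide: (-5)p + 1(1−p) = −6p + 1; against Body: 2p + (-6)(1−p) = 8p − 6.
Setting these equal: −6p + 1 = 8p − 6 ⇒ −14p = -7 ⇒ p = 1/2, and the value is (-6)·(1/2) + 1 = -2.
For the receiver: with q = P(Wide), equating Forehand's and Backhand's payoffs gives −7q + 2 = 7q − 6 ⇒ q = 4/7.

3/7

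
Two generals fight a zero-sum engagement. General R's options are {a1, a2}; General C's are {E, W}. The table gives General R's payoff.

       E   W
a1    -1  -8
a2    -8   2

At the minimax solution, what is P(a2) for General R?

7/17

Row minima: a1 → -8, a2 → -8; maximin = -8.
Column maxima: E → -1, W → 2; minimax = -1.
-8 ≠ -1, so there is no saddle point; optimal play is mixed.
Let General R play a1 with probability p. Expected payoff against E: (-1)p + (-8)(1−p) = 7p − 8; against W: (-8)p + 2(1−p) = −10p + 2.
Setting these equal: 7p − 8 = −10p + 2 ⇒ 17p = 10 ⇒ p = 10/17, and the value is (7)·(10/17) − 8 = -66/17.
For General C: with q = P(E), equating a1's and a2's payoffs gives 7q − 8 = −10q + 2 ⇒ q = 10/17.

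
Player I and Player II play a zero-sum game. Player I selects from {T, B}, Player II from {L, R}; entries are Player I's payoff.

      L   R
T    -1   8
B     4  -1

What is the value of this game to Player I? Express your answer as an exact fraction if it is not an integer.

31/14

Row minima: T → -1, B → -1; maximin = -1.
Column maxima: L → 4, R → 8; minimax = 4.
-1 ≠ 4, so there is no saddle point; optimal play is mixed.
Let Player I play T with probability p. Expected payoff against L: (-1)p + 4(1−p) = −5p + 4; against R: 8p + (-1)(1−p) = 9p − 1.
Setting these equal: −5p + 4 = 9p − 1 ⇒ −14p = -5 ⇒ p = 5/14, and the value is (-5)·(5/14) + 4 = 31/14.
For Player II: with q = P(L), equating T's and B's payoffs gives −9q + 8 = 5q − 1 ⇒ q = 9/14.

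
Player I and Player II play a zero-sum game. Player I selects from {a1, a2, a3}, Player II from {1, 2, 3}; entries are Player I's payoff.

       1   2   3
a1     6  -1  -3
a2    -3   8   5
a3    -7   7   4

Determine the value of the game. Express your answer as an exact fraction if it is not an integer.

Row minima: a1 → -3, a2 → -3, a3 → -7; maximin = -3.
Column maxima: 1 → 6, 2 → 8, 3 → 5; minimax = 5.
-3 ≠ 5, so there is no saddle point; optimal play is mixed.
a3 is strictly dominated by a2, so Player I never plays it.
2 is strictly dominated by 3 (it gives Player I strictly more in every row), so Player II never plays it.
On the remaining 2×2 (a1, a2 vs 1, 3):
Let Player I play a1 with probability p. Expected payoff against 1: 6p + (-3)(1−p) = 9p − 3; against 3: (-3)p + 5(1−p) = −8p + 5.
Setting these equal: 9p − 3 = −8p + 5 ⇒ 17p = 8 ⇒ p = 8/17, and the value is (9)·(8/17) − 3 = 21/17.
For Player II: with q = P(1), equating a1's and a2's payoffs gives 9q − 3 = −8q + 5 ⇒ q = 8/17.

21/17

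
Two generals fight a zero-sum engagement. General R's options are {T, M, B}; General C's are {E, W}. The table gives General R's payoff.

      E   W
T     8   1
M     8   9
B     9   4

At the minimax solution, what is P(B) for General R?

1/6

Row minima: T → 1, M → 8, B → 4; maximin = 8.
Column maxima: E → 9, W → 9; minimax = 9.
8 ≠ 9, so there is no saddle point; optimal play is mixed.
T is strictly dominated by B, so General R never plays it.
On the remaining 2×2 (M, B vs E, W):
Let General R play M with probability p. Expected payoff against E: 8p + 9(1−p) = −p + 9; against W: 9p + 4(1−p) = 5p + 4.
Setting these equal: −p + 9 = 5p + 4 ⇒ −6p = -5 ⇒ p = 5/6, and the value is (-1)·(5/6) + 9 = 49/6.
For General C: with q = P(E), equating M's and B's payoffs gives −q + 9 = 5q + 4 ⇒ q = 5/6.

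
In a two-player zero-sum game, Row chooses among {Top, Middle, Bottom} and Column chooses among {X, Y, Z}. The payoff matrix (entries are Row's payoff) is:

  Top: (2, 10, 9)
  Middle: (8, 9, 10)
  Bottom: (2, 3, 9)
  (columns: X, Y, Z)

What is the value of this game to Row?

Row minima: Top → 2, Middle → 8, Bottom → 2; maximin = 8.
Column maxima: X → 8, Y → 10, Z → 10; minimax = 8.
Since maximin = minimax = 8, there is a saddle point and the value is 8.

8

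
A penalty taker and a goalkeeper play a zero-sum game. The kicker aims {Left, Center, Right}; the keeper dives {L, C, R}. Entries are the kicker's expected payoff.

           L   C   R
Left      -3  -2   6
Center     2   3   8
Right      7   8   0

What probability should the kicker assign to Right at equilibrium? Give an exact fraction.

Row minima: Left → -3, Center → 2, Right → 0; maximin = 2.
Column maxima: L → 7, C → 8, R → 8; minimax = 7.
2 ≠ 7, so there is no saddle point; optimal play is mixed.
Left is strictly dominated by Center, so the kicker never plays it.
C is strictly dominated by L (it gives the kicker strictly more in every row), so the keeper never plays it.
On the remaining 2×2 (Center, Right vs L, R):
Let the kicker play Center with probability p. Expected payoff against L: 2p + 7(1−p) = −5p + 7; against R: 8p + 0(1−p) = 8p.
Setting these equal: −5p + 7 = 8p ⇒ −13p = -7 ⇒ p = 7/13, and the value is (-5)·(7/13) + 7 = 56/13.
For the keeper: with q = P(L), equating Center's and Right's payoffs gives −6q + 8 = 7q ⇒ q = 8/13.

6/13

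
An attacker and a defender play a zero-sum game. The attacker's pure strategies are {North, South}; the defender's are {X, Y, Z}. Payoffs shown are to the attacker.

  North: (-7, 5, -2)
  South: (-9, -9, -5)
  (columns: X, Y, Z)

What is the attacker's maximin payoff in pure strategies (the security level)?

-7

Row minima: North → -7, South → -9.
The best of these is -7.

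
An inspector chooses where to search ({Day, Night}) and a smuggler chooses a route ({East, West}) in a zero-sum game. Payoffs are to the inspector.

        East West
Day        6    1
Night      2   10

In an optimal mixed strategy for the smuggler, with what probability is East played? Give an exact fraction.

9/13

Row minima: Day → 1, Night → 2; maximin = 2.
Column maxima: East → 6, West → 10; minimax = 6.
2 ≠ 6, so there is no saddle point; optimal play is mixed.
Let the inspector play Day with probability p. Expected payoff against East: 6p + 2(1−p) = 4p + 2; against West: 1p + 10(1−p) = −9p + 10.
Setting these equal: 4p + 2 = −9p + 10 ⇒ 13p = 8 ⇒ p = 8/13, and the value is (4)·(8/13) + 2 = 58/13.
For the smuggler: with q = P(East), equating Day's and Night's payoffs gives 5q + 1 = −8q + 10 ⇒ q = 9/13.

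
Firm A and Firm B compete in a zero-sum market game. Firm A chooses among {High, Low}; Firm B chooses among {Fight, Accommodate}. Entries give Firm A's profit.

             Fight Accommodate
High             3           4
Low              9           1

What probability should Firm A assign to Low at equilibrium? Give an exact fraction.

Row minima: High → 3, Low → 1; maximin = 3.
Column maxima: Fight → 9, Accommodate → 4; minimax = 4.
3 ≠ 4, so there is no saddle point; optimal play is mixed.
Let Firm A play High with probability p. Expected payoff against Fight: 3p + 9(1−p) = −6p + 9; against Accommodate: 4p + 1(1−p) = 3p + 1.
Setting these equal: −6p + 9 = 3p + 1 ⇒ −9p = -8 ⇒ p = 8/9, and the value is (-6)·(8/9) + 9 = 11/3.
For Firm B: with q = P(Fight), equating High's and Low's payoffs gives −q + 4 = 8q + 1 ⇒ q = 1/3.

1/9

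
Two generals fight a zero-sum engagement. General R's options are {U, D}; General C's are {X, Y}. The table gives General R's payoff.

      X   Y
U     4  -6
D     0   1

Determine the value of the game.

4/11

Row minima: U → -6, D → 0; maximin = 0.
Column maxima: X → 4, Y → 1; minimax = 1.
0 ≠ 1, so there is no saddle point; optimal play is mixed.
Let General R play U with probability p. Expected payoff against X: 4p + 0(1−p) = 4p; against Y: (-6)p + 1(1−p) = −7p + 1.
Setting these equal: 4p = −7p + 1 ⇒ 11p = 1 ⇒ p = 1/11, and the value is (4)·(1/11) = 4/11.
For General C: with q = P(X), equating U's and D's payoffs gives 10q − 6 = −q + 1 ⇒ q = 7/11.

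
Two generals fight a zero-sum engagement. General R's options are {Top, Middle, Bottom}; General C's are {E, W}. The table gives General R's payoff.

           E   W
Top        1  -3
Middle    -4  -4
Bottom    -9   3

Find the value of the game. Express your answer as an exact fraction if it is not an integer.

Row minima: Top → -3, Middle → -4, Bottom → -9; maximin = -3.
Column maxima: E → 1, W → 3; minimax = 1.
-3 ≠ 1, so there is no saddle point; optimal play is mixed.
Middle is strictly dominated by Top, so General R never plays it.
On the remaining 2×2 (Top, Bottom vs E, W):
Let General R play Top with probability p. Expected payoff against E: 1p + (-9)(1−p) = 10p − 9; against W: (-3)p + 3(1−p) = −6p + 3.
Setting these equal: 10p − 9 = −6p + 3 ⇒ 16p = 12 ⇒ p = 3/4, and the value is (10)·(3/4) − 9 = -3/2.
For General C: with q = P(E), equating Top's and Bottom's payoffs gives 4q − 3 = −12q + 3 ⇒ q = 3/8.

-3/2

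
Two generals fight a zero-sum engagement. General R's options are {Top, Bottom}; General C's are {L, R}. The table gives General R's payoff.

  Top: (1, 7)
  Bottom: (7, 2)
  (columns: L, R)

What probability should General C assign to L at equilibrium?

5/11

Row minima: Top → 1, Bottom → 2; maximin = 2.
Column maxima: L → 7, R → 7; minimax = 7.
2 ≠ 7, so there is no saddle point; optimal play is mixed.
Let General R play Top with probability p. Expected payoff against L: 1p + 7(1−p) = −6p + 7; against R: 7p + 2(1−p) = 5p + 2.
Setting these equal: −6p + 7 = 5p + 2 ⇒ −11p = -5 ⇒ p = 5/11, and the value is (-6)·(5/11) + 7 = 47/11.
For General C: with q = P(L), equating Top's and Bottom's payoffs gives −6q + 7 = 5q + 2 ⇒ q = 5/11.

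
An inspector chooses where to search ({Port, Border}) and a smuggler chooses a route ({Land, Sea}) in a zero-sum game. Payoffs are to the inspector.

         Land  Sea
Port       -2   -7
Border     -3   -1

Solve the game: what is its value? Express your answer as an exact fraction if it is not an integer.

-19/7

Row minima: Port → -7, Border → -3; maximin = -3.
Column maxima: Land → -2, Sea → -1; minimax = -2.
-3 ≠ -2, so there is no saddle point; optimal play is mixed.
Let the inspector play Port with probability p. Expected payoff against Land: (-2)p + (-3)(1−p) = p − 3; against Sea: (-7)p + (-1)(1−p) = −6p − 1.
Setting these equal: p − 3 = −6p − 1 ⇒ 7p = 2 ⇒ p = 2/7, and the value is (1)·(2/7) − 3 = -19/7.
For the smuggler: with q = P(Land), equating Port's and Border's payoffs gives 5q − 7 = −2q − 1 ⇒ q = 6/7.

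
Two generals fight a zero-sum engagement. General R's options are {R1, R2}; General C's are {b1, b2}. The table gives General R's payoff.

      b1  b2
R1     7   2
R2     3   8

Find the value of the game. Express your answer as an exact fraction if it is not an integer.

Row minima: R1 → 2, R2 → 3; maximin = 3.
Column maxima: b1 → 7, b2 → 8; minimax = 7.
3 ≠ 7, so there is no saddle point; optimal play is mixed.
Let General R play R1 with probability p. Expected payoff against b1: 7p + 3(1−p) = 4p + 3; against b2: 2p + 8(1−p) = −6p + 8.
Setting these equal: 4p + 3 = −6p + 8 ⇒ 10p = 5 ⇒ p = 1/2, and the value is (4)·(1/2) + 3 = 5.
For General C: with q = P(b1), equating R1's and R2's payoffs gives 5q + 2 = −5q + 8 ⇒ q = 3/5.

5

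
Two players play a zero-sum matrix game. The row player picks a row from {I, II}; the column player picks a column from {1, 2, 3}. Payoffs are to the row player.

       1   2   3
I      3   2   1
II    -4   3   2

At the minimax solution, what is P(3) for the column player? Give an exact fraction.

Row minima: I → 1, II → -4; maximin = 1.
Column maxima: 1 → 3, 2 → 3, 3 → 2; minimax = 2.
1 ≠ 2, so there is no saddle point; optimal play is mixed.
2 is strictly dominated by 3 (it gives the row player strictly more in every row), so the column player never plays it.
On the remaining 2×2 (I, II vs 1, 3):
Let the row player play I with probability p. Expected payoff against 1: 3p + (-4)(1−p) = 7p − 4; against 3: 1p + 2(1−p) = −p + 2.
Setting these equal: 7p − 4 = −p + 2 ⇒ 8p = 6 ⇒ p = 3/4, and the value is (7)·(3/4) − 4 = 5/4.
For the column player: with q = P(1), equating I's and II's payoffs gives 2q + 1 = −6q + 2 ⇒ q = 1/8.

7/8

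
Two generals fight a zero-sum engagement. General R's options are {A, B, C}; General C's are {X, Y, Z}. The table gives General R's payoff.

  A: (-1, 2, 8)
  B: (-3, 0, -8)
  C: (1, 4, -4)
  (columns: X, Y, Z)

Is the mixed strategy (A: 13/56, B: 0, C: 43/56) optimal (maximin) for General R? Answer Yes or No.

No

Against X this mix gives (13/56)·(-1) + (43/56)·1 = 15/28.
Against Y this mix gives (13/56)·2 + (43/56)·4 = 99/28.
Against Z this mix gives (13/56)·8 + (43/56)·(-4) = -17/14.
General C will play Z, holding General R to -17/14. Shifting weight toward the row that does better against Z would raise this floor (the equalizing mix achieves 2/7 against both Z and X), so the proposed strategy is not optimal.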